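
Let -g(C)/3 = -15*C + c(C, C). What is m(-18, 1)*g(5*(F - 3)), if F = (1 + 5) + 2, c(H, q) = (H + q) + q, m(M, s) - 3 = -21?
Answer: -16200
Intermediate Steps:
m(M, s) = -18 (m(M, s) = 3 - 21 = -18)
c(H, q) = H + 2*q
F = 8 (F = 6 + 2 = 8)
g(C) = 36*C (g(C) = -3*(-15*C + (C + 2*C)) = -3*(-15*C + 3*C) = -(-36)*C = 36*C)
m(-18, 1)*g(5*(F - 3)) = -648*5*(8 - 3) = -648*5*5 = -648*25 = -18*900 = -16200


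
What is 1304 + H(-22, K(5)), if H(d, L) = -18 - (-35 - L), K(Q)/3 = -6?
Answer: 1303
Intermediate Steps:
K(Q) = -18 (K(Q) = 3*(-6) = -18)
H(d, L) = 17 + L (H(d, L) = -18 + (35 + L) = 17 + L)
1304 + H(-22, K(5)) = 1304 + (17 - 18) = 1304 - 1 = 1303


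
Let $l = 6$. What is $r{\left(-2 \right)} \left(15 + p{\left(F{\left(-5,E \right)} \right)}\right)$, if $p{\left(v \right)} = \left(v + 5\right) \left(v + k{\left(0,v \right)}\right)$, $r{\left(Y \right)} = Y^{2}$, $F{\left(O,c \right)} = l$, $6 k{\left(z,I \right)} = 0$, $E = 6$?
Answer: $324$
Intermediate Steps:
$k{\left(z,I \right)} = 0$ ($k{\left(z,I \right)} = \frac{1}{6} \cdot 0 = 0$)
$F{\left(O,c \right)} = 6$
$p{\left(v \right)} = v \left(5 + v\right)$ ($p{\left(v \right)} = \left(v + 5\right) \left(v + 0\right) = \left(5 + v\right) v = v \left(5 + v\right)$)
$r{\left(-2 \right)} \left(15 + p{\left(F{\left(-5,E \right)} \right)}\right) = \left(-2\right)^{2} \left(15 + 6 \left(5 + 6\right)\right) = 4 \left(15 + 6 \cdot 11\right) = 4 \left(15 + 66\right) = 4 \cdot 81 = 324$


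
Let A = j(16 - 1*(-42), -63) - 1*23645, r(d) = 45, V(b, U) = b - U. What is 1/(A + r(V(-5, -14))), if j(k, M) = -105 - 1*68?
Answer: -1/23773 ≈ -4.2065e-5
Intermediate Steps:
j(k, M) = -173 (j(k, M) = -105 - 68 = -173)
A = -23818 (A = -173 - 1*23645 = -173 - 23645 = -23818)
1/(A + r(V(-5, -14))) = 1/(-23818 + 45) = 1/(-23773) = -1/23773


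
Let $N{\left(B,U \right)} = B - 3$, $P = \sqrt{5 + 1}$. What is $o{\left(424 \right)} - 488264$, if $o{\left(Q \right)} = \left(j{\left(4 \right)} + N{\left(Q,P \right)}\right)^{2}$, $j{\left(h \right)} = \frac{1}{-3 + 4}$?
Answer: $-310180$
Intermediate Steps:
$P = \sqrt{6} \approx 2.4495$
$j{\left(h \right)} = 1$ ($j{\left(h \right)} = 1^{-1} = 1$)
$N{\left(B,U \right)} = -3 + B$
$o{\left(Q \right)} = \left(-2 + Q\right)^{2}$ ($o{\left(Q \right)} = \left(1 + \left(-3 + Q\right)\right)^{2} = \left(-2 + Q\right)^{2}$)
$o{\left(424 \right)} - 488264 = \left(-2 + 424\right)^{2} - 488264 = 422^{2} - 488264 = 178084 - 488264 = -310180$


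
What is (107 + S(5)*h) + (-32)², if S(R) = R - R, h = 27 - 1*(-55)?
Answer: 1131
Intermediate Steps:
h = 82 (h = 27 + 55 = 82)
S(R) = 0
(107 + S(5)*h) + (-32)² = (107 + 0*82) + (-32)² = (107 + 0) + 1024 = 107 + 1024 = 1131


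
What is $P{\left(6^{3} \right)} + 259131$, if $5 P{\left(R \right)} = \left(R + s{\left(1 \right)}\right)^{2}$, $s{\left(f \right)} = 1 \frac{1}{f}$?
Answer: $\frac{1342744}{5} \approx 2.6855 \cdot 10^{5}$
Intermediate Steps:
$s{\left(f \right)} = \frac{1}{f}$
$P{\left(R \right)} = \frac{\left(1 + R\right)^{2}}{5}$ ($P{\left(R \right)} = \frac{\left(R + 1^{-1}\right)^{2}}{5} = \frac{\left(R + 1\right)^{2}}{5} = \frac{\left(1 + R\right)^{2}}{5}$)
$P{\left(6^{3} \right)} + 259131 = \frac{\left(1 + 6^{3}\right)^{2}}{5} + 259131 = \frac{\left(1 + 216\right)^{2}}{5} + 259131 = \frac{217^{2}}{5} + 259131 = \frac{1}{5} \cdot 47089 + 259131 = \frac{47089}{5} + 259131 = \frac{1342744}{5}$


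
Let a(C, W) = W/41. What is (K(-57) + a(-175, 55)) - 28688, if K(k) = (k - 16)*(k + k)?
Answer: -834951/41 ≈ -20365.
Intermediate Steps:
a(C, W) = W/41 (a(C, W) = W*(1/41) = W/41)
K(k) = 2*k*(-16 + k) (K(k) = (-16 + k)*(2*k) = 2*k*(-16 + k))
(K(-57) + a(-175, 55)) - 28688 = (2*(-57)*(-16 - 57) + (1/41)*55) - 28688 = (2*(-57)*(-73) + 55/41) - 28688 = (8322 + 55/41) - 28688 = 341257/41 - 28688 = -834951/41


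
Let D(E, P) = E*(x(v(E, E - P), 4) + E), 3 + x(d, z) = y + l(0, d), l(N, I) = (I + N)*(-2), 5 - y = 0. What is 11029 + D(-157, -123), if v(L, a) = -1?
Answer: 35050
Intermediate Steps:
y = 5 (y = 5 - 1*0 = 5 + 0 = 5)
l(N, I) = -2*I - 2*N
x(d, z) = 2 - 2*d (x(d, z) = -3 + (5 + (-2*d - 2*0)) = -3 + (5 + (-2*d + 0)) = -3 + (5 - 2*d) = 2 - 2*d)
D(E, P) = E*(4 + E) (D(E, P) = E*((2 - 2*(-1)) + E) = E*((2 + 2) + E) = E*(4 + E))
11029 + D(-157, -123) = 11029 - 157*(4 - 157) = 11029 - 157*(-153) = 11029 + 24021 = 35050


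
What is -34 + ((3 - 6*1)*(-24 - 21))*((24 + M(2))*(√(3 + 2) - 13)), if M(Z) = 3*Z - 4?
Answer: -45664 + 3510*√5 ≈ -37815.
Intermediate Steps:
M(Z) = -4 + 3*Z
-34 + ((3 - 6*1)*(-24 - 21))*((24 + M(2))*(√(3 + 2) - 13)) = -34 + ((3 - 6*1)*(-24 - 21))*((24 + (-4 + 3*2))*(√(3 + 2) - 13)) = -34 + ((3 - 6)*(-45))*((24 + (-4 + 6))*(√5 - 13)) = -34 + (-3*(-45))*((24 + 2)*(-13 + √5)) = -34 + 135*(26*(-13 + √5)) = -34 + 135*(-338 + 26*√5) = -34 + (-45630 + 3510*√5) = -45664 + 3510*√5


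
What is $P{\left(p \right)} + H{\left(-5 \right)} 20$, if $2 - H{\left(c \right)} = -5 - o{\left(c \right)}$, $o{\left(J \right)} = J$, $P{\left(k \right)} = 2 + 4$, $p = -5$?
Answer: $46$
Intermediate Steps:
$P{\left(k \right)} = 6$
$H{\left(c \right)} = 7 + c$ ($H{\left(c \right)} = 2 - \left(-5 - c\right) = 2 + \left(5 + c\right) = 7 + c$)
$P{\left(p \right)} + H{\left(-5 \right)} 20 = 6 + \left(7 - 5\right) 20 = 6 + 2 \cdot 20 = 6 + 40 = 46$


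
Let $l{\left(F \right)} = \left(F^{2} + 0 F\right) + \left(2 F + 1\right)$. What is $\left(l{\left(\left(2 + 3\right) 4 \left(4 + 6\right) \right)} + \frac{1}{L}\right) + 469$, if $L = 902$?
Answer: $\frac{36864741}{902} \approx 40870.0$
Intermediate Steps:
$l{\left(F \right)} = 1 + F^{2} + 2 F$ ($l{\left(F \right)} = \left(F^{2} + 0\right) + \left(1 + 2 F\right) = F^{2} + \left(1 + 2 F\right) = 1 + F^{2} + 2 F$)
$\left(l{\left(\left(2 + 3\right) 4 \left(4 + 6\right) \right)} + \frac{1}{L}\right) + 469 = \left(\left(1 + \left(\left(2 + 3\right) 4 \left(4 + 6\right)\right)^{2} + 2 \left(2 + 3\right) 4 \left(4 + 6\right)\right) + \frac{1}{902}\right) + 469 = \left(\left(1 + \left(5 \cdot 4 \cdot 10\right)^{2} + 2 \cdot 5 \cdot 4 \cdot 10\right) + \frac{1}{902}\right) + 469 = \left(\left(1 + \left(5 \cdot 40\right)^{2} + 2 \cdot 5 \cdot 40\right) + \frac{1}{902}\right) + 469 = \left(\left(1 + 200^{2} + 2 \cdot 200\right) + \frac{1}{902}\right) + 469 = \left(\left(1 + 40000 + 400\right) + \frac{1}{902}\right) + 469 = \left(40401 + \frac{1}{902}\right) + 469 = \frac{36441703}{902} + 469 = \frac{36864741}{902}$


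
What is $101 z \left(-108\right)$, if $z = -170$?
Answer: $1854360$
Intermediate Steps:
$101 z \left(-108\right) = 101 \left(-170\right) \left(-108\right) = \left(-17170\right) \left(-108\right) = 1854360$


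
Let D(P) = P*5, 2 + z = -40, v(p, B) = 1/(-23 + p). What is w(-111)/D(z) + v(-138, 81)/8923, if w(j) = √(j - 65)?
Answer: -1/1436603 - 2*I*√11/105 ≈ -6.9609e-7 - 0.063174*I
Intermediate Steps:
z = -42 (z = -2 - 40 = -42)
D(P) = 5*P
w(j) = √(-65 + j)
w(-111)/D(z) + v(-138, 81)/8923 = √(-65 - 111)/((5*(-42))) + 1/(-23 - 138*8923) = √(-176)/(-210) + (1/8923)/(-161) = (4*I*√11)*(-1/210) - 1/161*1/8923 = -2*I*√11/105 - 1/1436603 = -1/1436603 - 2*I*√11/105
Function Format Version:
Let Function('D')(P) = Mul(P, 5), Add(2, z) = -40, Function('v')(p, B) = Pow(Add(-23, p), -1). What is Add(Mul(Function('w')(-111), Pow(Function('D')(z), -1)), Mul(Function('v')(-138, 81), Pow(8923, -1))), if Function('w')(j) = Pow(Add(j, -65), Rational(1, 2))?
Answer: Add(Rational(-1, 1436603), Mul(Rational(-2, 105), I, Pow(11, Rational(1, 2)))) ≈ Add(-6.9609e-7, Mul(-0.063174, I))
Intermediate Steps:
z = -42 (z = Add(-2, -40) = -42)
Function('D')(P) = Mul(5, P)
Function('w')(j) = Pow(Add(-65, j), Rational(1, 2))
Add(Mul(Function('w')(-111), Pow(Function('D')(z), -1)), Mul(Function('v')(-138, 81), Pow(8923, -1))) = Add(Mul(Pow(Add(-65, -111), Rational(1, 2)), Pow(Mul(5, -42), -1)), Mul(Pow(Add(-23, -138), -1), Pow(8923, -1))) = Add(Mul(Pow(-176, Rational(1, 2)), Pow(-210, -1)), Mul(Pow(-161, -1), Rational(1, 8923))) = Add(Mul(Mul(4, I, Pow(11, Rational(1, 2))), Rational(-1, 210)), Mul(Rational(-1, 161), Rational(1, 8923))) = Add(Mul(Rational(-2, 105), I, Pow(11, Rational(1, 2))), Rational(-1, 1436603)) = Add(Rational(-1, 1436603), Mul(Rational(-2, 105), I, Pow(11, Rational(1, 2))))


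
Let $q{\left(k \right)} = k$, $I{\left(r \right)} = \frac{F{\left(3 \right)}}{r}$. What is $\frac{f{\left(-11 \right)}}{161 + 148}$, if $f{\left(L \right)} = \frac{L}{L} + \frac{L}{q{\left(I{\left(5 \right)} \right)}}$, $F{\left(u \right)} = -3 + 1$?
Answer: $\frac{19}{206} \approx 0.092233$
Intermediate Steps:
$F{\left(u \right)} = -2$
$I{\left(r \right)} = - \frac{2}{r}$
$f{\left(L \right)} = 1 - \frac{5 L}{2}$ ($f{\left(L \right)} = \frac{L}{L} + \frac{L}{\left(-2\right) \frac{1}{5}} = 1 + \frac{L}{\left(-2\right) \frac{1}{5}} = 1 + \frac{L}{- \frac{2}{5}} = 1 + L \left(- \frac{5}{2}\right) = 1 - \frac{5 L}{2}$)
$\frac{f{\left(-11 \right)}}{161 + 148} = \frac{1 - - \frac{55}{2}}{161 + 148} = \frac{1 + \frac{55}{2}}{309} = \frac{57}{2} \cdot \frac{1}{309} = \frac{19}{206}$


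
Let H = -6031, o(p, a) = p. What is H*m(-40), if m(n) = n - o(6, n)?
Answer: 277426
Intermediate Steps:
m(n) = -6 + n (m(n) = n - 1*6 = n - 6 = -6 + n)
H*m(-40) = -6031*(-6 - 40) = -6031*(-46) = 277426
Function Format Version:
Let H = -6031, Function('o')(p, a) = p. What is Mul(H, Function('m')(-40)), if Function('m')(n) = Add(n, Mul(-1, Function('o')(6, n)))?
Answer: 277426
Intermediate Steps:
Function('m')(n) = Add(-6, n) (Function('m')(n) = Add(n, Mul(-1, 6)) = Add(n, -6) = Add(-6, n))
Mul(H, Function('m')(-40)) = Mul(-6031, Add(-6, -40)) = Mul(-6031, -46) = 277426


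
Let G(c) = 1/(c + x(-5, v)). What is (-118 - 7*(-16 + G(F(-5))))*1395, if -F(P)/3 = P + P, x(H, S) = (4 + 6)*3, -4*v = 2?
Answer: -34131/4 ≈ -8532.8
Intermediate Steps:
v = -½ (v = -¼*2 = -½ ≈ -0.50000)
x(H, S) = 30 (x(H, S) = 10*3 = 30)
F(P) = -6*P (F(P) = -3*(P + P) = -6*P)
G(c) = 1/(30 + c) (G(c) = 1/(c + 30) = 1/(30 + c))
(-118 - 7*(-16 + G(F(-5))))*1395 = (-118 - 7*(-16 + 1/(30 - 6*(-5))))*1395 = (-118 - 7*(-16 + 1/(30 + 30)))*1395 = (-118 - 7*(-16 + 1/60))*1395 = (-118 - 7*(-959/60))*1395 = (-118 + 6713/60)*1395 = -367/60*1395 = -34131/4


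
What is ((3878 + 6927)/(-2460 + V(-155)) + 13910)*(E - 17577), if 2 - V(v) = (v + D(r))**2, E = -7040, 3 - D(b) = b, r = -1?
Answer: -8648983183045/25259 ≈ -3.4241e+8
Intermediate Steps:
D(b) = 3 - b
V(v) = 2 - (4 + v)**2 (V(v) = 2 - (v + (3 - 1*(-1)))**2 = 2 - (v + (3 + 1))**2 = 2 - (v + 4)**2 = 2 - (4 + v)**2)
((3878 + 6927)/(-2460 + V(-155)) + 13910)*(E - 17577) = ((3878 + 6927)/(-2460 + (2 - (4 - 155)**2)) + 13910)*(-7040 - 17577) = (10805/(-2460 + (2 - 1*(-151)**2)) + 13910)*(-24617) = (10805/(-2460 + (2 - 1*22801)) + 13910)*(-24617) = (10805/(-2460 + (2 - 22801)) + 13910)*(-24617) = (10805/(-2460 - 22799) + 13910)*(-24617) = (10805/(-25259) + 13910)*(-24617) = (10805*(-1/25259) + 13910)*(-24617) = (-10805/25259 + 13910)*(-24617) = (351341885/25259)*(-24617) = -8648983183045/25259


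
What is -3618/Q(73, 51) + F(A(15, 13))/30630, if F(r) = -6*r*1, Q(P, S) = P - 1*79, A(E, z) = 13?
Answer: 3078302/5105 ≈ 603.00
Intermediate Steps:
Q(P, S) = -79 + P (Q(P, S) = P - 79 = -79 + P)
F(r) = -6*r
-3618/Q(73, 51) + F(A(15, 13))/30630 = -3618/(-79 + 73) - 6*13/30630 = -3618/(-6) - 78*1/30630 = -3618*(-⅙) - 13/5105 = 603 - 13/5105 = 3078302/5105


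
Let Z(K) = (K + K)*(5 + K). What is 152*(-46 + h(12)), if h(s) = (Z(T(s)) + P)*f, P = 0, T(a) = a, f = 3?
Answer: 179056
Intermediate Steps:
Z(K) = 2*K*(5 + K) (Z(K) = (2*K)*(5 + K) = 2*K*(5 + K))
h(s) = 6*s*(5 + s) (h(s) = (2*s*(5 + s) + 0)*3 = (2*s*(5 + s))*3 = 6*s*(5 + s))
152*(-46 + h(12)) = 152*(-46 + 6*12*(5 + 12)) = 152*(-46 + 6*12*17) = 152*(-46 + 1224) = 152*1178 = 179056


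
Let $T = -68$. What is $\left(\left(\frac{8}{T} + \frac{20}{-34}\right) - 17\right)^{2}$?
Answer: $\frac{90601}{289} \approx 313.5$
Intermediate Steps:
$\left(\left(\frac{8}{T} + \frac{20}{-34}\right) - 17\right)^{2} = \left(\left(\frac{8}{-68} + \frac{20}{-34}\right) - 17\right)^{2} = \left(\left(8 \left(- \frac{1}{68}\right) + 20 \left(- \frac{1}{34}\right)\right) - 17\right)^{2} = \left(\left(- \frac{2}{17} - \frac{10}{17}\right) - 17\right)^{2} = \left(- \frac{12}{17} - 17\right)^{2} = \left(- \frac{301}{17}\right)^{2} = \frac{90601}{289}$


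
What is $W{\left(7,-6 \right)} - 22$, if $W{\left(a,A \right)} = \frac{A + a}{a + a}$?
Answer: $- \frac{307}{14} \approx -21.929$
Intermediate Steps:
$W{\left(a,A \right)} = \frac{A + a}{2 a}$
$W{\left(7,-6 \right)} - 22 = \frac{-6 + 7}{2 \cdot 7} - 22 = \frac{1}{2} \cdot \frac{1}{7} \cdot 1 - 22 = \frac{1}{14} - 22 = - \frac{307}{14}$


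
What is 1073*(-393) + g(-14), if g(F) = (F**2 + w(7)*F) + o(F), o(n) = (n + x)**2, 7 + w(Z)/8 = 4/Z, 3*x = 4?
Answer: -3785513/9 ≈ -4.2061e+5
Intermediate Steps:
x = 4/3 (x = (1/3)*4 = 4/3 ≈ 1.3333)
w(Z) = -56 + 32/Z (w(Z) = -56 + 8*(4/Z) = -56 + 32/Z)
o(n) = (4/3 + n)**2 (o(n) = (n + 4/3)**2 = (4/3 + n)**2)
g(F) = F**2 - 360*F/7 + (4 + 3*F)**2/9 (g(F) = (F**2 + (-56 + 32/7)*F) + (4 + 3*F)**2/9 = (F**2 - 360*F/7) + (4 + 3*F)**2/9 = F**2 - 360*F/7 + (4 + 3*F)**2/9)
1073*(-393) + g(-14) = 1073*(-393) + (16/9 + 2*(-14)**2 - 1024/21*(-14)) = -421689 + (16/9 + 2*196 + 2048/3) = -421689 + (16/9 + 392 + 2048/3) = -421689 + 9688/9 = -3785513/9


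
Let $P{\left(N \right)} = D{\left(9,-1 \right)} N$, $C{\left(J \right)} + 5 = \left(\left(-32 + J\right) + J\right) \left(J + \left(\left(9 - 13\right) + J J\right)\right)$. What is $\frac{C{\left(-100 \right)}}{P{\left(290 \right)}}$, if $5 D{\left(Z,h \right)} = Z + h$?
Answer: $- \frac{2295877}{464} \approx -4948.0$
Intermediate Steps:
$D{\left(Z,h \right)} = \frac{Z}{5} + \frac{h}{5}$ ($D{\left(Z,h \right)} = \frac{Z + h}{5} = \frac{Z}{5} + \frac{h}{5}$)
$C{\left(J \right)} = -5 + \left(-32 + 2 J\right) \left(-4 + J + J^{2}\right)$ ($C{\left(J \right)} = -5 + \left(\left(-32 + J\right) + J\right) \left(J + \left(\left(9 - 13\right) + J J\right)\right) = -5 + \left(-32 + 2 J\right) \left(J + \left(-4 + J^{2}\right)\right) = -5 + \left(-32 + 2 J\right) \left(-4 + J + J^{2}\right)$)
$P{\left(N \right)} = \frac{8 N}{5}$ ($P{\left(N \right)} = \left(\frac{1}{5} \cdot 9 + \frac{1}{5} \left(-1\right)\right) N = \left(\frac{9}{5} - \frac{1}{5}\right) N = \frac{8 N}{5}$)
$\frac{C{\left(-100 \right)}}{P{\left(290 \right)}} = \frac{123 - -4000 - 30 \left(-100\right)^{2} + 2 \left(-100\right)^{3}}{\frac{8}{5} \cdot 290} = \frac{123 + 4000 - 300000 + 2 \left(-1000000\right)}{464} = \left(123 + 4000 - 300000 - 2000000\right) \frac{1}{464} = \left(-2295877\right) \frac{1}{464} = - \frac{2295877}{464}$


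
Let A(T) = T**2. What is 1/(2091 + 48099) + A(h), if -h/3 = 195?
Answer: 17176272751/50190 ≈ 3.4223e+5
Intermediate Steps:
h = -585 (h = -3*195 = -585)
1/(2091 + 48099) + A(h) = 1/(2091 + 48099) + (-585)**2 = 1/50190 + 342225 = 17176272751/50190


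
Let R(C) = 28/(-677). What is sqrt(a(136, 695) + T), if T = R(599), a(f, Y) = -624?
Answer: 2*I*sqrt(71504063)/677 ≈ 24.981*I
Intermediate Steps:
R(C) = -28/677 (R(C) = 28*(-1/677) = -28/677)
T = -28/677 ≈ -0.041359
sqrt(a(136, 695) + T) = sqrt(-624 - 28/677) = sqrt(-422476/677) = 2*I*sqrt(71504063)/677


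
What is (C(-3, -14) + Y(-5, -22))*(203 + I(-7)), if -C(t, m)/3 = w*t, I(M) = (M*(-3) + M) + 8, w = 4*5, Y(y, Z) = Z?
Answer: 35550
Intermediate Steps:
w = 20
I(M) = 8 - 2*M (I(M) = (-3*M + M) + 8 = -2*M + 8 = 8 - 2*M)
C(t, m) = -60*t
(C(-3, -14) + Y(-5, -22))*(203 + I(-7)) = (-60*(-3) - 22)*(203 + (8 - 2*(-7))) = (180 - 22)*(203 + (8 + 14)) = 158*(203 + 22) = 158*225 = 35550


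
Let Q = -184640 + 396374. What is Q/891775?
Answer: 211734/891775 ≈ 0.23743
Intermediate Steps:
Q = 211734
Q/891775 = 211734/891775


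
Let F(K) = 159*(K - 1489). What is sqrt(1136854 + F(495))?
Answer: 2*sqrt(244702) ≈ 989.35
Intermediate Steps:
F(K) = -236751 + 159*K (F(K) = 159*(-1489 + K) = -236751 + 159*K)
sqrt(1136854 + F(495)) = sqrt(1136854 + (-236751 + 159*495)) = sqrt(1136854 + (-236751 + 78705)) = sqrt(1136854 - 158046) = sqrt(978808) = 2*sqrt(244702)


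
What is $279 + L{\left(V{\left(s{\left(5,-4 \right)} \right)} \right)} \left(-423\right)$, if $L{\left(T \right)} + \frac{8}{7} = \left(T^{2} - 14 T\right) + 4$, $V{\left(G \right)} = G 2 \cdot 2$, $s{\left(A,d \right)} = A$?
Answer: $- \frac{361827}{7} \approx -51690.0$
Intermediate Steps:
$V{\left(G \right)} = 4 G$ ($V{\left(G \right)} = 2 G 2 = 4 G$)
$L{\left(T \right)} = \frac{20}{7} + T^{2} - 14 T$ ($L{\left(T \right)} = - \frac{8}{7} + \left(\left(T^{2} - 14 T\right) + 4\right) = - \frac{8}{7} + \left(4 + T^{2} - 14 T\right) = \frac{20}{7} + T^{2} - 14 T$)
$279 + L{\left(V{\left(s{\left(5,-4 \right)} \right)} \right)} \left(-423\right) = 279 + \left(\frac{20}{7} + \left(4 \cdot 5\right)^{2} - 14 \cdot 4 \cdot 5\right) \left(-423\right) = 279 + \left(\frac{20}{7} + 20^{2} - 280\right) \left(-423\right) = 279 + \left(\frac{20}{7} + 400 - 280\right) \left(-423\right) = 279 + \frac{860}{7} \left(-423\right) = 279 - \frac{363780}{7} = - \frac{361827}{7}$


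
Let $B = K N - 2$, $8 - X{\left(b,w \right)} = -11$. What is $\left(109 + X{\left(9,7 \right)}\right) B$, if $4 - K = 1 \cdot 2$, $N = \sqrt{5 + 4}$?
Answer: $512$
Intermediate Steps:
$N = 3$ ($N = \sqrt{9} = 3$)
$X{\left(b,w \right)} = 19$ ($X{\left(b,w \right)} = 8 - -11 = 8 + 11 = 19$)
$K = 2$ ($K = 4 - 1 \cdot 2 = 4 - 2 = 2$)
$B = 4$ ($B = 2 \cdot 3 - 2 = 6 - 2 = 4$)
$\left(109 + X{\left(9,7 \right)}\right) B = \left(109 + 19\right) 4 = 128 \cdot 4 = 512$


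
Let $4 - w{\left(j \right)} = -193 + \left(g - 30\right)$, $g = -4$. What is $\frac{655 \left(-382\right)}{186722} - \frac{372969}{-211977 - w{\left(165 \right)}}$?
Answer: $\frac{2757492323}{6603983696} \approx 0.41755$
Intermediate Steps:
$w{\left(j \right)} = 231$ ($w{\left(j \right)} = 4 - \left(-193 - 34\right) = 4 - -227 = 4 + 227 = 231$)
$\frac{655 \left(-382\right)}{186722} - \frac{372969}{-211977 - w{\left(165 \right)}} = \frac{655 \left(-382\right)}{186722} - \frac{372969}{-211977 - 231} = \left(-250210\right) \frac{1}{186722} - \frac{372969}{-211977 - 231} = - \frac{125105}{93361} - \frac{372969}{-212208} = - \frac{125105}{93361} - - \frac{124323}{70736} = - \frac{125105}{93361} + \frac{124323}{70736} = \frac{2757492323}{6603983696}$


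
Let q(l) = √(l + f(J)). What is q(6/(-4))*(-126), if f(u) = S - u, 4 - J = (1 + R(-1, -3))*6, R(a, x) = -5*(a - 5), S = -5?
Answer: -189*√78 ≈ -1669.2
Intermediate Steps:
R(a, x) = 25 - 5*a (R(a, x) = -5*(-5 + a) = 25 - 5*a)
J = -182 (J = 4 - (1 + (25 - 5*(-1)))*6 = 4 - (1 + (25 + 5))*6 = 4 - (1 + 30)*6 = 4 - 31*6 = 4 - 1*186 = 4 - 186 = -182)
f(u) = -5 - u
q(l) = √(177 + l) (q(l) = √(l + (-5 - 1*(-182))) = √(l + (-5 + 182)) = √(l + 177) = √(177 + l))
q(6/(-4))*(-126) = √(177 + 6/(-4))*(-126) = √(177 + 6*(-¼))*(-126) = √(177 - 3/2)*(-126) = √(351/2)*(-126) = (3*√78/2)*(-126) = -189*√78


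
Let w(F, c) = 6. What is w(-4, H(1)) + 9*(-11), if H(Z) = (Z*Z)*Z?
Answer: -93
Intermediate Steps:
H(Z) = Z³ (H(Z) = Z²*Z = Z³)
w(-4, H(1)) + 9*(-11) = 6 + 9*(-11) = 6 - 99 = -93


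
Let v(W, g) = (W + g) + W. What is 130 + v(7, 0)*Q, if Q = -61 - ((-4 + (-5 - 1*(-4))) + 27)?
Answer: -1032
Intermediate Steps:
v(W, g) = g + 2*W
Q = -83 (Q = -61 - ((-4 + (-5 + 4)) + 27) = -61 - ((-4 - 1) + 27) = -61 - (-5 + 27) = -61 - 1*22 = -61 - 22 = -83)
130 + v(7, 0)*Q = 130 + (0 + 2*7)*(-83) = 130 + (0 + 14)*(-83) = 130 + 14*(-83) = 130 - 1162 = -1032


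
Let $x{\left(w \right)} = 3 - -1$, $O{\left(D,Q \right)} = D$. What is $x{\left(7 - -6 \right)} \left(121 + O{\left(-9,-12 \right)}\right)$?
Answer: $448$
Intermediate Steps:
$x{\left(w \right)} = 4$ ($x{\left(w \right)} = 3 + 1 = 4$)
$x{\left(7 - -6 \right)} \left(121 + O{\left(-9,-12 \right)}\right) = 4 \left(121 - 9\right) = 4 \cdot 112 = 448$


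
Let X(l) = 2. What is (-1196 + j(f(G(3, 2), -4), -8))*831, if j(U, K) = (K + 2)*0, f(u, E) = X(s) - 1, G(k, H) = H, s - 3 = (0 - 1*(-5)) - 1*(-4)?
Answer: -993876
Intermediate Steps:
s = 12 (s = 3 + ((0 - 1*(-5)) - 1*(-4)) = 3 + ((0 + 5) + 4) = 3 + (5 + 4) = 3 + 9 = 12)
f(u, E) = 1 (f(u, E) = 2 - 1 = 1)
j(U, K) = 0 (j(U, K) = (2 + K)*0 = 0)
(-1196 + j(f(G(3, 2), -4), -8))*831 = (-1196 + 0)*831 = -1196*831 = -993876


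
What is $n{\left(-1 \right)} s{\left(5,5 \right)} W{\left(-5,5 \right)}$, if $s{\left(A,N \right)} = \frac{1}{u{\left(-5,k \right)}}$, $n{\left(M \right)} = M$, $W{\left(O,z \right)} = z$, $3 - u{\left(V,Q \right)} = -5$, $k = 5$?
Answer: $- \frac{5}{8} \approx -0.625$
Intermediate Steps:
$u{\left(V,Q \right)} = 8$ ($u{\left(V,Q \right)} = 3 - -5 = 3 + 5 = 8$)
$s{\left(A,N \right)} = \frac{1}{8}$
$n{\left(-1 \right)} s{\left(5,5 \right)} W{\left(-5,5 \right)} = \left(-1\right) \frac{1}{8} \cdot 5 = \left(- \frac{1}{8}\right) 5 = - \frac{5}{8}$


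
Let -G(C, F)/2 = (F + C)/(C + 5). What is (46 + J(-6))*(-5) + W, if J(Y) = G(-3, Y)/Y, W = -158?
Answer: -761/2 ≈ -380.50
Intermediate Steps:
G(C, F) = -2*(C + F)/(5 + C) (G(C, F) = -2*(F + C)/(C + 5) = -2*(C + F)/(5 + C))
J(Y) = (3 - Y)/Y (J(Y) = (2*(-1*(-3) - Y)/(5 - 3))/Y = (2*(3 - Y)/2)/Y = (2*(1/2)*(3 - Y))/Y = (3 - Y)/Y)
(46 + J(-6))*(-5) + W = (46 + (3 - 1*(-6))/(-6))*(-5) - 158 = (46 - (3 + 6)/6)*(-5) - 158 = (46 - 1/6*9)*(-5) - 158 = (46 - 3/2)*(-5) - 158 = (89/2)*(-5) - 158 = -445/2 - 158 = -761/2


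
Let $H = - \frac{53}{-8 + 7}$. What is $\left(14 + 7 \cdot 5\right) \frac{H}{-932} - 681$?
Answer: $- \frac{637289}{932} \approx -683.79$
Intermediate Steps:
$H = 53$ ($H = - \frac{53}{-1} = \left(-53\right) \left(-1\right) = 53$)
$\left(14 + 7 \cdot 5\right) \frac{H}{-932} - 681 = \left(14 + 7 \cdot 5\right) \frac{53}{-932} - 681 = \left(14 + 35\right) 53 \left(- \frac{1}{932}\right) - 681 = 49 \left(- \frac{53}{932}\right) - 681 = - \frac{2597}{932} - 681 = - \frac{637289}{932}$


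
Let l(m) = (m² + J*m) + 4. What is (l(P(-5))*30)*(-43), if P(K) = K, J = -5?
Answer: -69660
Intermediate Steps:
l(m) = 4 + m² - 5*m (l(m) = (m² - 5*m) + 4 = 4 + m² - 5*m)
(l(P(-5))*30)*(-43) = ((4 + (-5)² - 5*(-5))*30)*(-43) = ((4 + 25 + 25)*30)*(-43) = (54*30)*(-43) = 1620*(-43) = -69660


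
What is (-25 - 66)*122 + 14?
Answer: -11088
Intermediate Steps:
(-25 - 66)*122 + 14 = -91*122 + 14 = -11102 + 14 = -11088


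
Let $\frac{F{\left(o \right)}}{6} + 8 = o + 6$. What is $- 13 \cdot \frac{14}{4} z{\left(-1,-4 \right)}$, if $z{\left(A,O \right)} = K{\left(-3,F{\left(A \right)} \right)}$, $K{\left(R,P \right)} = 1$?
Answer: $- \frac{91}{2} \approx -45.5$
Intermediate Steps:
$F{\left(o \right)} = -12 + 6 o$ ($F{\left(o \right)} = -48 + 6 \left(o + 6\right) = -48 + 6 \left(6 + o\right) = -48 + \left(36 + 6 o\right) = -12 + 6 o$)
$z{\left(A,O \right)} = 1$
$- 13 \cdot \frac{14}{4} z{\left(-1,-4 \right)} = - 13 \cdot \frac{14}{4} \cdot 1 = - 13 \cdot 14 \cdot \frac{1}{4} \cdot 1 = \left(-13\right) \frac{7}{2} \cdot 1 = \left(- \frac{91}{2}\right) 1 = - \frac{91}{2}$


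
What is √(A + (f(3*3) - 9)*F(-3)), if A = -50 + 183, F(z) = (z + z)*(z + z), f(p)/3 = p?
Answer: √781 ≈ 27.946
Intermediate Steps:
f(p) = 3*p
F(z) = 4*z² (F(z) = (2*z)*(2*z) = 4*z²)
A = 133
√(A + (f(3*3) - 9)*F(-3)) = √(133 + (3*(3*3) - 9)*(4*(-3)²)) = √(133 + (3*9 - 9)*(4*9)) = √(133 + (27 - 9)*36) = √(133 + 18*36) = √(133 + 648) = √781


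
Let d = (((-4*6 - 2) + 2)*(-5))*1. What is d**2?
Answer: 14400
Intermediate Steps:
d = 120 (d = (((-24 - 2) + 2)*(-5))*1 = ((-26 + 2)*(-5))*1 = -24*(-5)*1 = 120*1 = 120)
d**2 = 120**2 = 14400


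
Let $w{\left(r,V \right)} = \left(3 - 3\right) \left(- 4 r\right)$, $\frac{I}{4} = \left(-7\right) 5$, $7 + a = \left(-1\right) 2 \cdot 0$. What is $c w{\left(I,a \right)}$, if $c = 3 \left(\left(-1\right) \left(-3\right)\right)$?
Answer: $0$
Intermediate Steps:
$a = -7$ ($a = -7 + \left(-1\right) 2 \cdot 0 = -7 - 0 = -7 + 0 = -7$)
$I = -140$ ($I = 4 \left(\left(-7\right) 5\right) = 4 \left(-35\right) = -140$)
$w{\left(r,V \right)} = 0$ ($w{\left(r,V \right)} = 0 \left(- 4 r\right) = 0$)
$c = 9$ ($c = 3 \cdot 3 = 9$)
$c w{\left(I,a \right)} = 9 \cdot 0 = 0$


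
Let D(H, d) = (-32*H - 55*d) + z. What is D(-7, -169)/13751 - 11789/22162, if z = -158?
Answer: 45347943/304749662 ≈ 0.14880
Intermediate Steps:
D(H, d) = -158 - 55*d - 32*H (D(H, d) = (-32*H - 55*d) - 158 = (-55*d - 32*H) - 158 = -158 - 55*d - 32*H)
D(-7, -169)/13751 - 11789/22162 = (-158 - 55*(-169) - 32*(-7))/13751 - 11789/22162 = (-158 + 9295 + 224)*(1/13751) - 11789*1/22162 = 9361*(1/13751) - 11789/22162 = 9361/13751 - 11789/22162 = 45347943/304749662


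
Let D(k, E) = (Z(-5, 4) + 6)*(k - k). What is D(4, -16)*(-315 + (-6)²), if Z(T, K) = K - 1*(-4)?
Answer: 0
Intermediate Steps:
Z(T, K) = 4 + K (Z(T, K) = K + 4 = 4 + K)
D(k, E) = 0 (D(k, E) = ((4 + 4) + 6)*(k - k) = (8 + 6)*0 = 14*0 = 0)
D(4, -16)*(-315 + (-6)²) = 0*(-315 + (-6)²) = 0*(-315 + 36) = 0*(-279) = 0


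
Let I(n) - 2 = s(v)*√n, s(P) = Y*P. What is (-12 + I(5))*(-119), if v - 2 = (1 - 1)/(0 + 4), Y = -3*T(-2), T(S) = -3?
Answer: 1190 - 2142*√5 ≈ -3599.7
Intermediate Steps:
Y = 9 (Y = -3*(-3) = 9)
v = 2 (v = 2 + (1 - 1)/(0 + 4) = 2 + 0/4 = 2 + 0*(¼) = 2 + 0 = 2)
s(P) = 9*P
I(n) = 2 + 18*√n (I(n) = 2 + (9*2)*√n = 2 + 18*√n)
(-12 + I(5))*(-119) = (-12 + (2 + 18*√5))*(-119) = (-10 + 18*√5)*(-119) = 1190 - 2142*√5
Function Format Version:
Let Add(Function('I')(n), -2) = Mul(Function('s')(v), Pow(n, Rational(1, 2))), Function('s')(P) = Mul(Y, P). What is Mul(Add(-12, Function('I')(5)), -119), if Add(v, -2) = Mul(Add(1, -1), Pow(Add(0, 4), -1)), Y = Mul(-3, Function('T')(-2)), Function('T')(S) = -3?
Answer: Add(1190, Mul(-2142, Pow(5, Rational(1, 2)))) ≈ -3599.7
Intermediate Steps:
Y = 9 (Y = Mul(-3, -3) = 9)
v = 2 (v = Add(2, Mul(Add(1, -1), Pow(Add(0, 4), -1))) = Add(2, Mul(0, Pow(4, -1))) = Add(2, Mul(0, Rational(1, 4))) = Add(2, 0) = 2)
Function('s')(P) = Mul(9, P)
Function('I')(n) = Add(2, Mul(18, Pow(n, Rational(1, 2)))) (Function('I')(n) = Add(2, Mul(Mul(9, 2), Pow(n, Rational(1, 2)))) = Add(2, Mul(18, Pow(n, Rational(1, 2)))))
Mul(Add(-12, Function('I')(5)), -119) = Mul(Add(-12, Add(2, Mul(18, Pow(5, Rational(1, 2))))), -119) = Mul(Add(-10, Mul(18, Pow(5, Rational(1, 2)))), -119) = Add(1190, Mul(-2142, Pow(5, Rational(1, 2))))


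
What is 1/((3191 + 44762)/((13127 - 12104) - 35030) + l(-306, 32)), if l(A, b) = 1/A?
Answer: -10406142/14707625 ≈ -0.70753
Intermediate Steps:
1/((3191 + 44762)/((13127 - 12104) - 35030) + l(-306, 32)) = 1/((3191 + 44762)/((13127 - 12104) - 35030) + 1/(-306)) = 1/(47953/(1023 - 35030) - 1/306) = 1/(47953/(-34007) - 1/306) = 1/(47953*(-1/34007) - 1/306) = 1/(-47953/34007 - 1/306) = 1/(-14707625/10406142) = -10406142/14707625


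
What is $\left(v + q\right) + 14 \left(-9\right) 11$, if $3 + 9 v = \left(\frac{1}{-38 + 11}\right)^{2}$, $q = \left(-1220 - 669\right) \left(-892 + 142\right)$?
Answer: $\frac{9286201018}{6561} \approx 1.4154 \cdot 10^{6}$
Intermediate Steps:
$q = 1416750$ ($q = \left(-1889\right) \left(-750\right) = 1416750$)
$v = - \frac{2186}{6561}$ ($v = - \frac{1}{3} + \frac{\left(\frac{1}{-38 + 11}\right)^{2}}{9} = - \frac{1}{3} + \frac{\left(\frac{1}{-27}\right)^{2}}{9} = - \frac{1}{3} + \frac{\left(- \frac{1}{27}\right)^{2}}{9} = - \frac{1}{3} + \frac{1}{9} \cdot \frac{1}{729} = - \frac{1}{3} + \frac{1}{6561} = - \frac{2186}{6561} \approx -0.33318$)
$\left(v + q\right) + 14 \left(-9\right) 11 = \left(- \frac{2186}{6561} + 1416750\right) + 14 \left(-9\right) 11 = \frac{9295294564}{6561} - 1386 = \frac{9286201018}{6561}$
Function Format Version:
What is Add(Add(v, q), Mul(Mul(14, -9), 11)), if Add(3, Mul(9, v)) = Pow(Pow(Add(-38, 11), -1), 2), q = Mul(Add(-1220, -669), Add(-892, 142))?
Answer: Rational(9286201018, 6561) ≈ 1.4154e+6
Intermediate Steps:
q = 1416750 (q = Mul(-1889, -750) = 1416750)
v = Rational(-2186, 6561) (v = Add(Rational(-1, 3), Mul(Rational(1, 9), Pow(Pow(Add(-38, 11), -1), 2))) = Add(Rational(-1, 3), Mul(Rational(1, 9), Pow(Pow(-27, -1), 2))) = Add(Rational(-1, 3), Mul(Rational(1, 9), Pow(Rational(-1, 27), 2))) = Add(Rational(-1, 3), Mul(Rational(1, 9), Rational(1, 729))) = Add(Rational(-1, 3), Rational(1, 6561)) = Rational(-2186, 6561) ≈ -0.33318)
Add(Add(v, q), Mul(Mul(14, -9), 11)) = Add(Add(Rational(-2186, 6561), 1416750), Mul(Mul(14, -9), 11)) = Add(Rational(9295294564, 6561), Mul(-126, 11)) = Add(Rational(9295294564, 6561), -1386) = Rational(9286201018, 6561)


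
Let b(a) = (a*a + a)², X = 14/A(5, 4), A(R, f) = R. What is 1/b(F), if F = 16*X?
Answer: 625/2631279616 ≈ 2.3753e-7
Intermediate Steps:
X = 14/5 ≈ 2.8000
F = 224/5 (F = 16*(14/5) = 224/5 ≈ 44.800)
b(a) = (a + a²)² (b(a) = (a² + a)² = (a + a²)²)
1/b(F) = 1/((224/5)²*(1 + 224/5)²) = 1/(50176*(229/5)²/25) = 1/((50176/25)*(52441/25)) = 1/(2631279616/625) = 625/2631279616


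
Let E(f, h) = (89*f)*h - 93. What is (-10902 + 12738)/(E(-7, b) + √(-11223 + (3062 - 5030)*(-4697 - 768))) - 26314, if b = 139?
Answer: -197471261872582/7504412203 - 1836*√10743897/7504412203 ≈ -26314.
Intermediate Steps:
E(f, h) = -93 + 89*f*h (E(f, h) = 89*f*h - 93 = -93 + 89*f*h)
(-10902 + 12738)/(E(-7, b) + √(-11223 + (3062 - 5030)*(-4697 - 768))) - 26314 = (-10902 + 12738)/((-93 + 89*(-7)*139) + √(-11223 + (3062 - 5030)*(-4697 - 768))) - 26314 = 1836/((-93 - 86597) + √(-11223 - 1968*(-5465))) - 26314 = 1836/(-86690 + √(-11223 + 10755120)) - 26314 = 1836/(-86690 + √10743897) - 26314 = -26314 + 1836/(-86690 + √10743897)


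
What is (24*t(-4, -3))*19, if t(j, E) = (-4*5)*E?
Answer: 27360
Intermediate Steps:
t(j, E) = -20*E
(24*t(-4, -3))*19 = (24*(-20*(-3)))*19 = (24*60)*19 = 1440*19 = 27360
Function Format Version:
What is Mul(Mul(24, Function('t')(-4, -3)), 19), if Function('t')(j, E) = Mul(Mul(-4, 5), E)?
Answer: 27360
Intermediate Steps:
Function('t')(j, E) = Mul(-20, E)
Mul(Mul(24, Function('t')(-4, -3)), 19) = Mul(Mul(24, Mul(-20, -3)), 19) = Mul(Mul(24, 60), 19) = Mul(1440, 19) = 27360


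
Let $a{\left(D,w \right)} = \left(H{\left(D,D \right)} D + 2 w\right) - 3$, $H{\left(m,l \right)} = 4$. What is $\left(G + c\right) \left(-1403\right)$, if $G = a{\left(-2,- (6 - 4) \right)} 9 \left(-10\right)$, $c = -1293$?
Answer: $-79971$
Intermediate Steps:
$a{\left(D,w \right)} = -3 + 2 w + 4 D$ ($a{\left(D,w \right)} = \left(4 D + 2 w\right) - 3 = \left(2 w + 4 D\right) - 3 = -3 + 2 w + 4 D$)
$G = 1350$ ($G = \left(-3 + 2 \left(- (6 - 4)\right) + 4 \left(-2\right)\right) 9 \left(-10\right) = \left(-3 + 2 \left(\left(-1\right) 2\right) - 8\right) 9 \left(-10\right) = \left(-3 + 2 \left(-2\right) - 8\right) 9 \left(-10\right) = \left(-3 - 4 - 8\right) 9 \left(-10\right) = \left(-15\right) 9 \left(-10\right) = \left(-135\right) \left(-10\right) = 1350$)
$\left(G + c\right) \left(-1403\right) = \left(1350 - 1293\right) \left(-1403\right) = 57 \left(-1403\right) = -79971$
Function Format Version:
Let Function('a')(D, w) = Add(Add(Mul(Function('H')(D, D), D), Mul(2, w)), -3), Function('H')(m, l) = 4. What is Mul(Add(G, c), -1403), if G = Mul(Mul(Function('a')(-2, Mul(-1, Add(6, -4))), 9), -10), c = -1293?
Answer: -79971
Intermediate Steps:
Function('a')(D, w) = Add(-3, Mul(2, w), Mul(4, D)) (Function('a')(D, w) = Add(Add(Mul(4, D), Mul(2, w)), -3) = Add(Add(Mul(2, w), Mul(4, D)), -3) = Add(-3, Mul(2, w), Mul(4, D)))
G = 1350 (G = Mul(Mul(Add(-3, Mul(2, Mul(-1, Add(6, -4))), Mul(4, -2)), 9), -10) = Mul(Mul(Add(-3, Mul(2, Mul(-1, 2)), -8), 9), -10) = Mul(Mul(Add(-3, Mul(2, -2), -8), 9), -10) = Mul(Mul(Add(-3, -4, -8), 9), -10) = Mul(Mul(-15, 9), -10) = Mul(-135, -10) = 1350)
Mul(Add(G, c), -1403) = Mul(Add(1350, -1293), -1403) = Mul(57, -1403) = -79971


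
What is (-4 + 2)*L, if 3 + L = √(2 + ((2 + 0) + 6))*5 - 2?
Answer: 10 - 10*√10 ≈ -21.623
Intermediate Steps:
L = -5 + 5*√10 (L = -3 + (√(2 + ((2 + 0) + 6))*5 - 2) = -3 + (√(2 + (2 + 6))*5 - 2) = -3 + (√(2 + 8)*5 - 2) = -3 + (√10*5 - 2) = -3 + (5*√10 - 2) = -3 + (-2 + 5*√10) = -5 + 5*√10 ≈ 10.811)
(-4 + 2)*L = (-4 + 2)*(-5 + 5*√10) = -2*(-5 + 5*√10) = 10 - 10*√10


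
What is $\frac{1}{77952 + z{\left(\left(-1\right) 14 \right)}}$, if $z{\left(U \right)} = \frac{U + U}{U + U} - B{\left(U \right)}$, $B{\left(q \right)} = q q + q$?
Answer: $\frac{1}{77771} \approx 1.2858 \cdot 10^{-5}$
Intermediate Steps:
$B{\left(q \right)} = q + q^{2}$ ($B{\left(q \right)} = q^{2} + q = q + q^{2}$)
$z{\left(U \right)} = 1 - U \left(1 + U\right)$ ($z{\left(U \right)} = \frac{U + U}{U + U} - U \left(1 + U\right) = \frac{2 U}{2 U} - U \left(1 + U\right) = 2 U \frac{1}{2 U} - U \left(1 + U\right) = 1 - U \left(1 + U\right)$)
$\frac{1}{77952 + z{\left(\left(-1\right) 14 \right)}} = \frac{1}{77952 + \left(1 - \left(-1\right) 14 \left(1 - 14\right)\right)} = \frac{1}{77952 + \left(1 - - 14 \left(1 - 14\right)\right)} = \frac{1}{77952 + \left(1 - \left(-14\right) \left(-13\right)\right)} = \frac{1}{77952 + \left(1 - 182\right)} = \frac{1}{77952 - 181} = \frac{1}{77771}$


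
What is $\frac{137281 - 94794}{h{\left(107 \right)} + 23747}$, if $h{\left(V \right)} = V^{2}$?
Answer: $\frac{42487}{35196} \approx 1.2072$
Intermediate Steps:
$\frac{137281 - 94794}{h{\left(107 \right)} + 23747} = \frac{137281 - 94794}{107^{2} + 23747} = \frac{42487}{11449 + 23747} = \frac{42487}{35196}$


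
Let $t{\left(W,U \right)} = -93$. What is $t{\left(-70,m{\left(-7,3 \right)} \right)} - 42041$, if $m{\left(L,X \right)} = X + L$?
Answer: $-42134$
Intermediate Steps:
$m{\left(L,X \right)} = L + X$
$t{\left(-70,m{\left(-7,3 \right)} \right)} - 42041 = -93 - 42041 = -42134$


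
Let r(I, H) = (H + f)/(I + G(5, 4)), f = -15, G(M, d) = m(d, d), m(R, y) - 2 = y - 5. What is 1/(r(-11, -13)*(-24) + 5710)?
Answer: 5/28214 ≈ 0.00017722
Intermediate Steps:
m(R, y) = -3 + y (m(R, y) = 2 + (y - 5) = 2 + (-5 + y) = -3 + y)
G(M, d) = -3 + d
r(I, H) = (-15 + H)/(1 + I) (r(I, H) = (H - 15)/(I + (-3 + 4)) = (-15 + H)/(I + 1) = (-15 + H)/(1 + I))
1/(r(-11, -13)*(-24) + 5710) = 1/(((-15 - 13)/(1 - 11))*(-24) + 5710) = 1/((-28/(-10))*(-24) + 5710) = 1/(-1/10*(-28)*(-24) + 5710) = 1/((14/5)*(-24) + 5710) = 1/(-336/5 + 5710) = 1/(28214/5) = 5/28214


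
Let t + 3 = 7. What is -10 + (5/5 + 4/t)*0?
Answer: -10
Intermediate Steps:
t = 4 (t = -3 + 7 = 4)
-10 + (5/5 + 4/t)*0 = -10 + (5/5 + 4/4)*0 = -10 + (5*(1/5) + 4*(1/4))*0 = -10 + (1 + 1)*0 = -10 + 2*0 = -10 + 0 = -10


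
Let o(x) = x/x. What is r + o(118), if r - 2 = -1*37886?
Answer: -37883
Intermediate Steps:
o(x) = 1
r = -37884 (r = 2 - 1*37886 = 2 - 37886 = -37884)
r + o(118) = -37884 + 1 = -37883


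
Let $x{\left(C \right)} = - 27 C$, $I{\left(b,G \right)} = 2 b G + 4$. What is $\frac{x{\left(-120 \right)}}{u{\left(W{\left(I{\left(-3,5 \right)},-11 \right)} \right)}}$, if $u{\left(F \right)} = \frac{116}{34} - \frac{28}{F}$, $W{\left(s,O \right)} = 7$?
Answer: $-5508$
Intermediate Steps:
$I{\left(b,G \right)} = 4 + 2 G b$ ($I{\left(b,G \right)} = 2 G b + 4 = 4 + 2 G b$)
$u{\left(F \right)} = \frac{58}{17} - \frac{28}{F}$ ($u{\left(F \right)} = 116 \cdot \frac{1}{34} - \frac{28}{F} = \frac{58}{17} - \frac{28}{F}$)
$\frac{x{\left(-120 \right)}}{u{\left(W{\left(I{\left(-3,5 \right)},-11 \right)} \right)}} = \frac{\left(-27\right) \left(-120\right)}{\frac{58}{17} - \frac{28}{7}} = \frac{3240}{\frac{58}{17} - 4} = \frac{3240}{- \frac{10}{17}} = 3240 \left(- \frac{17}{10}\right) = -5508$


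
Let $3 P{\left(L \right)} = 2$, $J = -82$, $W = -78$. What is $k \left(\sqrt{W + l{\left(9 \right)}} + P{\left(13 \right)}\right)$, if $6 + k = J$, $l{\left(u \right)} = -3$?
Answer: $- \frac{176}{3} - 792 i \approx -58.667 - 792.0 i$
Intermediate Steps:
$P{\left(L \right)} = \frac{2}{3}$ ($P{\left(L \right)} = \frac{1}{3} \cdot 2 = \frac{2}{3}$)
$k = -88$ ($k = -6 - 82 = -88$)
$k \left(\sqrt{W + l{\left(9 \right)}} + P{\left(13 \right)}\right) = - 88 \left(\sqrt{-78 - 3} + \frac{2}{3}\right) = - 88 \left(\sqrt{-81} + \frac{2}{3}\right) = - 88 \left(9 i + \frac{2}{3}\right) = - 88 \left(\frac{2}{3} + 9 i\right) = - \frac{176}{3} - 792 i$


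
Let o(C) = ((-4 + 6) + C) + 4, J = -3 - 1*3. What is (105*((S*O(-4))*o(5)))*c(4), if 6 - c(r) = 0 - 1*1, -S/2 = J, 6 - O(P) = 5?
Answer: 97020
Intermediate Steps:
O(P) = 1 (O(P) = 6 - 1*5 = 6 - 5 = 1)
J = -6 (J = -3 - 3 = -6)
S = 12 (S = -2*(-6) = 12)
c(r) = 7 (c(r) = 6 - (0 - 1*1) = 6 - (0 - 1) = 6 - 1*(-1) = 6 + 1 = 7)
o(C) = 6 + C (o(C) = (2 + C) + 4 = 6 + C)
(105*((S*O(-4))*o(5)))*c(4) = (105*((12*1)*(6 + 5)))*7 = (105*(12*11))*7 = (105*132)*7 = 13860*7 = 97020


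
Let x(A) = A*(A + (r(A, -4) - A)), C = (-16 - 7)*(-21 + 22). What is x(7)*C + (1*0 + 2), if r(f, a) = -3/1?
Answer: 485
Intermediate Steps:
r(f, a) = -3 (r(f, a) = -3*1 = -3)
C = -23 (C = -23*1 = -23)
x(A) = -3*A (x(A) = A*(A + (-3 - A)) = A*(-3) = -3*A)
x(7)*C + (1*0 + 2) = -3*7*(-23) + (1*0 + 2) = -21*(-23) + (0 + 2) = 483 + 2 = 485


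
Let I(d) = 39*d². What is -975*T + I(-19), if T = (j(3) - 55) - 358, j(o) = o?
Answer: 413829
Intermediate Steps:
T = -410 (T = (3 - 55) - 358 = -52 - 358 = -410)
-975*T + I(-19) = -975*(-410) + 39*(-19)² = 399750 + 39*361 = 399750 + 14079 = 413829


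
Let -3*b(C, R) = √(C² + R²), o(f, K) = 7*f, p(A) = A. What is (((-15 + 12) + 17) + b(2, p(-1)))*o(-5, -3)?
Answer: -490 + 35*√5/3 ≈ -463.91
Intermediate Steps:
b(C, R) = -√(C² + R²)/3
(((-15 + 12) + 17) + b(2, p(-1)))*o(-5, -3) = (((-15 + 12) + 17) - √(2² + (-1)²)/3)*(7*(-5)) = ((-3 + 17) - √(4 + 1)/3)*(-35) = (14 - √5/3)*(-35) = -490 + 35*√5/3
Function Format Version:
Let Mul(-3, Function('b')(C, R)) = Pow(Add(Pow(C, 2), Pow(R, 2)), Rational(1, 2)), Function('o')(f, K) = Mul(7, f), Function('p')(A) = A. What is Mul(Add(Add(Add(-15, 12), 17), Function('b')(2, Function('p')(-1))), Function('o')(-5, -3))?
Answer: Add(-490, Mul(Rational(35, 3), Pow(5, Rational(1, 2)))) ≈ -463.91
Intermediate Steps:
Function('b')(C, R) = Mul(Rational(-1, 3), Pow(Add(Pow(C, 2), Pow(R, 2)), Rational(1, 2)))
Mul(Add(Add(Add(-15, 12), 17), Function('b')(2, Function('p')(-1))), Function('o')(-5, -3)) = Mul(Add(Add(Add(-15, 12), 17), Mul(Rational(-1, 3), Pow(Add(Pow(2, 2), Pow(-1, 2)), Rational(1, 2)))), Mul(7, -5)) = Mul(Add(Add(-3, 17), Mul(Rational(-1, 3), Pow(Add(4, 1), Rational(1, 2)))), -35) = Mul(Add(14, Mul(Rational(-1, 3), Pow(5, Rational(1, 2)))), -35) = Add(-490, Mul(Rational(35, 3), Pow(5, Rational(1, 2))))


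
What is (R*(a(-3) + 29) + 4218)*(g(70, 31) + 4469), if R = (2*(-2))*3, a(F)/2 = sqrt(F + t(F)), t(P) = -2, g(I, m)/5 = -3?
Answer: 17236980 - 106896*I*sqrt(5) ≈ 1.7237e+7 - 2.3903e+5*I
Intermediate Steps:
g(I, m) = -15 (g(I, m) = 5*(-3) = -15)
a(F) = 2*sqrt(-2 + F) (a(F) = 2*sqrt(F - 2) = 2*sqrt(-2 + F))
R = -12 (R = -4*3 = -12)
(R*(a(-3) + 29) + 4218)*(g(70, 31) + 4469) = (-12*(2*sqrt(-2 - 3) + 29) + 4218)*(-15 + 4469) = (-12*(2*sqrt(-5) + 29) + 4218)*4454 = (-12*(2*(I*sqrt(5)) + 29) + 4218)*4454 = (-12*(2*I*sqrt(5) + 29) + 4218)*4454 = (-12*(29 + 2*I*sqrt(5)) + 4218)*4454 = ((-348 - 24*I*sqrt(5)) + 4218)*4454 = (3870 - 24*I*sqrt(5))*4454 = 17236980 - 106896*I*sqrt(5)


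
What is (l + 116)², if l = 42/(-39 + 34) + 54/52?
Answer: 199459129/16900 ≈ 11802.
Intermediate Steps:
l = -957/130 (l = 42/(-5) + 54*(1/52) = 42*(-⅕) + 27/26 = -42/5 + 27/26 = -957/130 ≈ -7.3615)
(l + 116)² = (-957/130 + 116)² = (14123/130)² = 199459129/16900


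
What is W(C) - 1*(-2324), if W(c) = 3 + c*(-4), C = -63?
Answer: 2579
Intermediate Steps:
W(c) = 3 - 4*c
W(C) - 1*(-2324) = (3 - 4*(-63)) - 1*(-2324) = (3 + 252) + 2324 = 255 + 2324 = 2579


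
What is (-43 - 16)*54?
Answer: -3186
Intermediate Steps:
(-43 - 16)*54 = -59*54 = -3186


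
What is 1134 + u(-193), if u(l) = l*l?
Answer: 38383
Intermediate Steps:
u(l) = l**2
1134 + u(-193) = 1134 + (-193)**2 = 1134 + 37249 = 38383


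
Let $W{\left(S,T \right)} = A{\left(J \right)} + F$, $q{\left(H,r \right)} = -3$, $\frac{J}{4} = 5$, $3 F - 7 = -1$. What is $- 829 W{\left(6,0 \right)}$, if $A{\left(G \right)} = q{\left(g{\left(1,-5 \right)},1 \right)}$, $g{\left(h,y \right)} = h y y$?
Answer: $829$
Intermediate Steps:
$F = 2$ ($F = \frac{7}{3} + \frac{1}{3} \left(-1\right) = \frac{7}{3} - \frac{1}{3} = 2$)
$J = 20$ ($J = 4 \cdot 5 = 20$)
$g{\left(h,y \right)} = h y^{2}$
$A{\left(G \right)} = -3$
$W{\left(S,T \right)} = -1$ ($W{\left(S,T \right)} = -3 + 2 = -1$)
$- 829 W{\left(6,0 \right)} = \left(-829\right) \left(-1\right) = 829$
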